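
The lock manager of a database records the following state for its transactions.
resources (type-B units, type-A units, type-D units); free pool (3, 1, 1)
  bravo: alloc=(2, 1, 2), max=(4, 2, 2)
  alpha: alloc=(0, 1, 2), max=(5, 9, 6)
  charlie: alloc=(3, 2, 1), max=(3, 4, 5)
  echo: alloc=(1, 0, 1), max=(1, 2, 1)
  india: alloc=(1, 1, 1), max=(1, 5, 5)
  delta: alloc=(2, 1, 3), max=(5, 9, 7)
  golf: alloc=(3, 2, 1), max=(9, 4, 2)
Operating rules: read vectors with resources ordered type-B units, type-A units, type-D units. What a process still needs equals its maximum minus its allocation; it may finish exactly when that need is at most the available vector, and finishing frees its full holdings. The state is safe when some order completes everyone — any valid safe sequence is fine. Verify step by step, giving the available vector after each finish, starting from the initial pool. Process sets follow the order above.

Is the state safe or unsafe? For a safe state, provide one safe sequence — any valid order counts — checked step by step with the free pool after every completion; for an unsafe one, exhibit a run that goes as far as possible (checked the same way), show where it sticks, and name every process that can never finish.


UNSAFE — no complete ordering exists.
Key observation: even finishing bravo, echo, golf, charlie, india leaves just (13, 7, 7) free — too little type-A units for any of the remaining processes.
The run bravo, echo, golf, charlie, india cannot be extended any further. Walking it through:
  pool = (3, 1, 1)
  run bravo (needs (2, 1, 0), free (3, 1, 1)); after release of (2, 1, 2) the pool is (5, 2, 3)
  run echo (needs (0, 2, 0), free (5, 2, 3)); after release of (1, 0, 1) the pool is (6, 2, 4)
  run golf (needs (6, 2, 1), free (6, 2, 4)); after release of (3, 2, 1) the pool is (9, 4, 5)
  run charlie (needs (0, 2, 4), free (9, 4, 5)); after release of (3, 2, 1) the pool is (12, 6, 6)
  run india (needs (0, 4, 4), free (12, 6, 6)); after release of (1, 1, 1) the pool is (13, 7, 7)
  alpha cannot run: need (5, 8, 4) vs free (13, 7, 7) (insufficient type-A units)
  delta cannot run: need (3, 8, 4) vs free (13, 7, 7) (insufficient type-A units)
Permanently blocked: alpha and delta.


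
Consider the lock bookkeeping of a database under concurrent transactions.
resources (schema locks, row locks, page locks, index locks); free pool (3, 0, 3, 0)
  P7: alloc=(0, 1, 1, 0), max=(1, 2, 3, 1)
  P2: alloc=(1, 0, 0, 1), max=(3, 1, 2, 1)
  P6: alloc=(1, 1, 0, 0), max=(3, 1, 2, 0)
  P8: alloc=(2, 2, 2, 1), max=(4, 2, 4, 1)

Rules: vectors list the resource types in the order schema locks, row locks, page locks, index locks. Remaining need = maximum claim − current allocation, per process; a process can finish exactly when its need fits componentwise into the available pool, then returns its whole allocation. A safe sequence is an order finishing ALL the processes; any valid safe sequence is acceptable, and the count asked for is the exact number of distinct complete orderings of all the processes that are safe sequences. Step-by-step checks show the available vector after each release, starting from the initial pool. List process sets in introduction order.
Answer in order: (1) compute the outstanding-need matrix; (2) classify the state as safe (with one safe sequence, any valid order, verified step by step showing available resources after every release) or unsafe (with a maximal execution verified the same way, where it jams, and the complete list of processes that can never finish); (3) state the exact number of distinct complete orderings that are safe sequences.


(1) Remaining need (order schema locks, row locks, page locks, index locks):
  P7: (1, 1, 2, 1)
  P2: (2, 1, 2, 0)
  P6: (2, 0, 2, 0)
  P8: (2, 0, 2, 0)
(2) SAFE. One safe sequence: P6, P2, P7, P8.
Key observation: the first exact fit in this order is P2 — it needs (2, 1, 2, 0) with (4, 1, 3, 0) free, meeting a requested resource to the last unit.
Step-by-step check:
  pool = (3, 0, 3, 0)
  P6 needs (2, 0, 2, 0) <= (3, 0, 3, 0) -> finishes; pool += (1, 1, 0, 0) = (4, 1, 3, 0)
  P2 needs (2, 1, 2, 0) <= (4, 1, 3, 0) -> finishes; pool += (1, 0, 0, 1) = (5, 1, 3, 1)
  P7 needs (1, 1, 2, 1) <= (5, 1, 3, 1) -> finishes; pool += (0, 1, 1, 0) = (5, 2, 4, 1)
  P8 needs (2, 0, 2, 0) <= (5, 2, 4, 1) -> finishes; pool += (2, 2, 2, 1) = (7, 4, 6, 2)
(3) Precisely 10 of the possible complete orderings are safe sequences.


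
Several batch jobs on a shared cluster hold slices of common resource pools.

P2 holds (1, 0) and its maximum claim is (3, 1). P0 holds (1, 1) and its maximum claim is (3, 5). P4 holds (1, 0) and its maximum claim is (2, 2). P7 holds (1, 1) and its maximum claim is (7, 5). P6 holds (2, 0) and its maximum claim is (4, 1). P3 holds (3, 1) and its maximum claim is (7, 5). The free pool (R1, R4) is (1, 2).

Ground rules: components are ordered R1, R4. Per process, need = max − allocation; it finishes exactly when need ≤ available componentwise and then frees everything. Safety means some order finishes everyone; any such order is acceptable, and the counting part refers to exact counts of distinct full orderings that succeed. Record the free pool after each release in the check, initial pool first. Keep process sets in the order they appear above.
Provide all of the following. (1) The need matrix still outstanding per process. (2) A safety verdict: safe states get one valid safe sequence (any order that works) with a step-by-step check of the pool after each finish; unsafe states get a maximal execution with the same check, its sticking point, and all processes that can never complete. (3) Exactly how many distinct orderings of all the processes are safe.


(1) Remaining need (order R1, R4):
  P2: (2, 1)
  P0: (2, 4)
  P4: (1, 2)
  P7: (6, 4)
  P6: (2, 1)
  P3: (4, 4)
(2) UNSAFE — no complete ordering exists.
Key observation: P4, P6, P2 can finish, but then (5, 2) is all there is, and the blocked group's R4 demands exceed it.
The run P4, P6, P2 cannot be extended any further. Walking it through:
  pool = (1, 2)
  P4: need (1, 2) fits (1, 2); releases (1, 0), pool now (2, 2)
  P6: need (2, 1) fits (2, 2); releases (2, 0), pool now (4, 2)
  P2: need (2, 1) fits (4, 2); releases (1, 0), pool now (5, 2)
  P0 still needs (2, 4) but only (5, 2) is free — short on R4
  P7 still needs (6, 4) but only (5, 2) is free — short on R1 and R4
  P3 still needs (4, 4) but only (5, 2) is free — short on R4
Never able to finish: P0, P7 and P3.
(3) Precisely 0 of the possible complete orderings are safe sequences.


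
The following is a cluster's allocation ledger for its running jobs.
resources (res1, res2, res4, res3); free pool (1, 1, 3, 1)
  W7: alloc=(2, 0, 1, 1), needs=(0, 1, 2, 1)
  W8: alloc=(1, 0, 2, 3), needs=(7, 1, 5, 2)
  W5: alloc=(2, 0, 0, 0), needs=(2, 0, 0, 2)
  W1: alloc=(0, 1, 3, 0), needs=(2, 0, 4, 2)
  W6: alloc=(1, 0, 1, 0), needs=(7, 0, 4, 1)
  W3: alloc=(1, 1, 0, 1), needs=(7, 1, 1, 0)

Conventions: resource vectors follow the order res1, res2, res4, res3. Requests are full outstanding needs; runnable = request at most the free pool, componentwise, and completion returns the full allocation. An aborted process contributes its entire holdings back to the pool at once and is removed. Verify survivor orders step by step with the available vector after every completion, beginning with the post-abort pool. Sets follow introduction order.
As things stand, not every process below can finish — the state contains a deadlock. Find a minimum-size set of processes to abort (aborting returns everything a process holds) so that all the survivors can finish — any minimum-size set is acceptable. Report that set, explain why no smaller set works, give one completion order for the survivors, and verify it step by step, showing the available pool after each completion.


Abort W8 and W3.
Key observation: W6 was stuck for good until W8 and W3 gave back (2, 1, 2, 4); in the order shown it finishes at step 4.
Why nothing smaller works — every single abort fails: W7 alone leaves W8 blocked (short on res1); W8 alone leaves W6 blocked (short on res1); W5 alone leaves W8 blocked (short on res1); W1 alone leaves W8 blocked (short on res1); W6 alone leaves W8 blocked (short on res1); W3 alone leaves W8 blocked (short on res1).
Survivors finish in the order: W5, W1, W7, W6. Verifying each step (pool after the aborts first):
  pool = (3, 2, 5, 5)
  run W5 (needs (2, 0, 0, 2), free (3, 2, 5, 5)); after release of (2, 0, 0, 0) the pool is (5, 2, 5, 5)
  run W1 (needs (2, 0, 4, 2), free (5, 2, 5, 5)); after release of (0, 1, 3, 0) the pool is (5, 3, 8, 5)
  run W7 (needs (0, 1, 2, 1), free (5, 3, 8, 5)); after release of (2, 0, 1, 1) the pool is (7, 3, 9, 6)
  run W6 (needs (7, 0, 4, 1), free (7, 3, 9, 6)); after release of (1, 0, 1, 0) the pool is (8, 3, 10, 6)


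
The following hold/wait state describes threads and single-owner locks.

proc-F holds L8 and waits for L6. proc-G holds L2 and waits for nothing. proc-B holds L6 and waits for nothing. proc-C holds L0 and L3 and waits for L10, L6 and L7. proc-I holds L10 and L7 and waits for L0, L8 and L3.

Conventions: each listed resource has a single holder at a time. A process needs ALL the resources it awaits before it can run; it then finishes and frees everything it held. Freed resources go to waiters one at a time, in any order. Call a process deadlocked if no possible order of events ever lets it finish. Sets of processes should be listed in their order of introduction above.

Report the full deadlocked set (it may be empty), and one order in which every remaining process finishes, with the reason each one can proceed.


The deadlocked set is proc-C and proc-I.
Key observation: the wait chain closes on itself along proc-C -> proc-I -> proc-C; no other process is dragged down with it.
One completion order for the rest: proc-G, proc-B, proc-F.
Check, step by step:
  proc-G waits on nothing -> runs at once and releases L2
  proc-B waits on nothing -> runs at once and releases L6
  run proc-F (all its waits — L6 — are resolved); releases L8


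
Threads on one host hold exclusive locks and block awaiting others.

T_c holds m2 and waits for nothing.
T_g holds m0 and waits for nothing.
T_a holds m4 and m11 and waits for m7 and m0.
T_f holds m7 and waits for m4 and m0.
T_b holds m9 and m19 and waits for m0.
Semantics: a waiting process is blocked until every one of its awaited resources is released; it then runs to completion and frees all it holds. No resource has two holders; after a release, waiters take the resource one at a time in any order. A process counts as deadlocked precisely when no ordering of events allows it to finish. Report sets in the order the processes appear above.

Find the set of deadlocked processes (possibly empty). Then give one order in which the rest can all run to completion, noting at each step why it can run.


Deadlocked set: T_a and T_f.
Key observation: the wait chain closes on itself along T_a -> T_f -> T_a; no other process is dragged down with it.
One completion order for the rest: T_c, T_g, T_b.
Verifying each step:
  run T_c (it waits on nothing); releases m2
  run T_g (it waits on nothing); releases m0
  T_b waits on m0 — all released -> runs and releases m9 and m19


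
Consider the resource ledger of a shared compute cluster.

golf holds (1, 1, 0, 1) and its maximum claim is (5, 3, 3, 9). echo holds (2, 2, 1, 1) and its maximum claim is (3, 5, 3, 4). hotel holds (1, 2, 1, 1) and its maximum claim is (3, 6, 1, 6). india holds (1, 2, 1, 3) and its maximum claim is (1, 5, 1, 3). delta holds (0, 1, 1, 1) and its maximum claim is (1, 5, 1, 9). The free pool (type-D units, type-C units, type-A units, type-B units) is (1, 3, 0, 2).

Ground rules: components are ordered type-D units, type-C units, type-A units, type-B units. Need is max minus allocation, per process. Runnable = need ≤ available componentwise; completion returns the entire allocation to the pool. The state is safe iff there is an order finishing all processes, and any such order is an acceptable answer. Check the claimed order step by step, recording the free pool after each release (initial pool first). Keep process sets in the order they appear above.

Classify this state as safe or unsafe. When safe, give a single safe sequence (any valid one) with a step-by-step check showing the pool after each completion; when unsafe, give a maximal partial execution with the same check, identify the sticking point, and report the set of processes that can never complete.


UNSAFE.
Key observation: the wall is type-B units: completing india, hotel, echo brings the pool only to (5, 9, 3, 7), and all the rest need more.
The run india, hotel, echo cannot be extended any further. Step-by-step check:
  pool = (1, 3, 0, 2)
  india needs (0, 3, 0, 0) <= (1, 3, 0, 2) -> finishes; pool += (1, 2, 1, 3) = (2, 5, 1, 5)
  hotel needs (2, 4, 0, 5) <= (2, 5, 1, 5) -> finishes; pool += (1, 2, 1, 1) = (3, 7, 2, 6)
  echo needs (1, 3, 2, 3) <= (3, 7, 2, 6) -> finishes; pool += (2, 2, 1, 1) = (5, 9, 3, 7)
  golf still needs (4, 2, 3, 8) but only (5, 9, 3, 7) is free — short on type-B units
  delta still needs (1, 4, 0, 8) but only (5, 9, 3, 7) is free — short on type-B units
Permanently blocked: golf and delta.


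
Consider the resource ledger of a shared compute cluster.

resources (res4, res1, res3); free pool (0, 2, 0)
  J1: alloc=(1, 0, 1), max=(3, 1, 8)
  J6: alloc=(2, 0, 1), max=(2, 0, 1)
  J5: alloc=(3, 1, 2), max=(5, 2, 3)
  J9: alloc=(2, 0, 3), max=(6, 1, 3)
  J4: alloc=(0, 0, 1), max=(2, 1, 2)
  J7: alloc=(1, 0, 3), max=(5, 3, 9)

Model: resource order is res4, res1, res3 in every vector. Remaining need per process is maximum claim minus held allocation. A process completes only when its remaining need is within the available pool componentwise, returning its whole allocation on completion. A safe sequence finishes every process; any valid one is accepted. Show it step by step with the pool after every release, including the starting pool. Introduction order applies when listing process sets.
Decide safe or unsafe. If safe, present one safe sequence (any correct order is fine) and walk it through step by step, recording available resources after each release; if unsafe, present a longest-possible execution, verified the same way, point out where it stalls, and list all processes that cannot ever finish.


SAFE, for example via the order J6, J5, J9, J7, J1, J4.
Key observation: the first exact fit in this order is J5 — it needs (2, 1, 1) with (2, 2, 1) free, meeting a requested resource to the last unit.
Verifying each step:
  pool = (0, 2, 0)
  run J6 (needs (0, 0, 0), free (0, 2, 0)); after release of (2, 0, 1) the pool is (2, 2, 1)
  run J5 (needs (2, 1, 1), free (2, 2, 1)); after release of (3, 1, 2) the pool is (5, 3, 3)
  run J9 (needs (4, 1, 0), free (5, 3, 3)); after release of (2, 0, 3) the pool is (7, 3, 6)
  run J7 (needs (4, 3, 6), free (7, 3, 6)); after release of (1, 0, 3) the pool is (8, 3, 9)
  run J1 (needs (2, 1, 7), free (8, 3, 9)); after release of (1, 0, 1) the pool is (9, 3, 10)
  run J4 (needs (2, 1, 1), free (9, 3, 10)); after release of (0, 0, 1) the pool is (9, 3, 11)


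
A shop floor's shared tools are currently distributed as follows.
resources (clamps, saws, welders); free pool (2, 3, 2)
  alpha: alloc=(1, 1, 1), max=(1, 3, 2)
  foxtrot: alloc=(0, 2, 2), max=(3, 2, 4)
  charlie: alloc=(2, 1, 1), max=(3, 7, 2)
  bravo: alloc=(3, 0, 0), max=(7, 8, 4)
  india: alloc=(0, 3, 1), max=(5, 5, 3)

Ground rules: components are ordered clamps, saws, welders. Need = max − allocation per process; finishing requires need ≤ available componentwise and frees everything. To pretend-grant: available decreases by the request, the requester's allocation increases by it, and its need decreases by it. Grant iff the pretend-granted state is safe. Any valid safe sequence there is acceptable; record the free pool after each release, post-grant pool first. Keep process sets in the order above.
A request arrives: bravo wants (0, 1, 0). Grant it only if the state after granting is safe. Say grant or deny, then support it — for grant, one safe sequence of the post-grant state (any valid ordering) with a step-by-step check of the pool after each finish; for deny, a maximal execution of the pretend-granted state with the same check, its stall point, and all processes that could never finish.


DENY — the pretend-granted state is unsafe.
Key observation: after alpha, foxtrot the pool peaks at (3, 5, 5), and each blocked process is short somewhere: charlie on saws; bravo on clamps, saws; india on clamps.
Pretend the grant happened; the run alpha, foxtrot goes as far as possible. Check, step by step:
  pool = (2, 2, 2)
  alpha: need (0, 2, 1) fits (2, 2, 2); releases (1, 1, 1), pool now (3, 3, 3)
  foxtrot: need (3, 0, 2) fits (3, 3, 3); releases (0, 2, 2), pool now (3, 5, 5)
  charlie still needs (1, 6, 1) but only (3, 5, 5) is free — short on saws
  bravo still needs (4, 7, 4) but only (3, 5, 5) is free — short on clamps and saws
  india still needs (5, 2, 2) but only (3, 5, 5) is free — short on clamps
Post-grant, the permanently blocked set is charlie, bravo and india.


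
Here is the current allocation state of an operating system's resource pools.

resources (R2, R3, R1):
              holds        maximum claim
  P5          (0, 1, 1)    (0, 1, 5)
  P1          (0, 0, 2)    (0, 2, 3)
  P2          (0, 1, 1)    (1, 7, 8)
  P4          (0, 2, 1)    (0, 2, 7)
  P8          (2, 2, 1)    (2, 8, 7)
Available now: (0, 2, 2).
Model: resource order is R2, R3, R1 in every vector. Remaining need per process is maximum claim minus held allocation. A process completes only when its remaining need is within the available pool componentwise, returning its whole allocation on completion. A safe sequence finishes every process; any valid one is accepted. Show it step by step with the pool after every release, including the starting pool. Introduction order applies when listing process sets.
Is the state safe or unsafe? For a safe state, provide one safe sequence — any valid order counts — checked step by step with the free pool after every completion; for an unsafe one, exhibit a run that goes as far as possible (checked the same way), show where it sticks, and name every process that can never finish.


UNSAFE — no complete ordering exists.
Key observation: even finishing P1, P5 leaves just (0, 3, 5) free — too little R1 for any of the remaining processes.
Going as far as possible: P1, P5; after that, nothing fits. Verifying each step:
  pool = (0, 2, 2)
  P1: need (0, 2, 1) fits (0, 2, 2); releases (0, 0, 2), pool now (0, 2, 4)
  P5: need (0, 0, 4) fits (0, 2, 4); releases (0, 1, 1), pool now (0, 3, 5)
  P2 still needs (1, 6, 7) but only (0, 3, 5) is free — short on R2, R3 and R1
  P4 still needs (0, 0, 6) but only (0, 3, 5) is free — short on R1
  P8 still needs (0, 6, 6) but only (0, 3, 5) is free — short on R3 and R1
Processes that can never finish: P2, P4 and P8.


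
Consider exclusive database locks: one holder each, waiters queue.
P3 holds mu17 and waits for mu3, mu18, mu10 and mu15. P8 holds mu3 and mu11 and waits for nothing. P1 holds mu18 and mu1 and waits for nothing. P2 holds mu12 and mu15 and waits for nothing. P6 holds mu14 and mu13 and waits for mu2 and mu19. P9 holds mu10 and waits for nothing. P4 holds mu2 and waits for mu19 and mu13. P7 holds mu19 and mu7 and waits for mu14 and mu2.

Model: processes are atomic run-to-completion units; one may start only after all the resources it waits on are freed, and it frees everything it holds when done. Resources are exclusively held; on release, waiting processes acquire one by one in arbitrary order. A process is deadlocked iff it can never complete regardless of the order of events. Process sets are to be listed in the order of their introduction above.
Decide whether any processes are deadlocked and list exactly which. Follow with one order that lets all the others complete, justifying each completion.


The deadlocked set is P6, P4 and P7.
Key observation: the waits loop around P6 -> P4 -> P6 with no way out; P7 is caught in further circular waits.
One completion order for the rest: P8, P9, P1, P2, P3.
Check, step by step:
  P8 waits on nothing -> runs at once and releases mu3 and mu11
  P9 waits on nothing -> runs at once and releases mu10
  P1 waits on nothing -> runs at once and releases mu18 and mu1
  P2 waits on nothing -> runs at once and releases mu12 and mu15
  P3: everything it awaited (mu3, mu18, mu10 and mu15) is free; runs, freeing mu17


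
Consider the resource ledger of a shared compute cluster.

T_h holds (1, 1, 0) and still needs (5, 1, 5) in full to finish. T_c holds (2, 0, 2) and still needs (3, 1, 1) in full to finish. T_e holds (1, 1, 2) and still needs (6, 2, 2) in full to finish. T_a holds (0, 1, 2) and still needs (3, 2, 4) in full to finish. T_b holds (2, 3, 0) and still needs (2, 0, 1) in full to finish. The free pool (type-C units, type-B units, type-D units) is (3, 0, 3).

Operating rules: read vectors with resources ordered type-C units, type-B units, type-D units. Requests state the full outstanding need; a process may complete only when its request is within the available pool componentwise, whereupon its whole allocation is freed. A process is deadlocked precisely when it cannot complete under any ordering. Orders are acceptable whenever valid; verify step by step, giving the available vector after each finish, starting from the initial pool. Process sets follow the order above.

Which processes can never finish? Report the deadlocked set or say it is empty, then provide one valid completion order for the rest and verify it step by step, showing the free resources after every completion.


The deadlocked set is empty.
Key observation: no deadlock: T_b fits now, and the freed resources carry the rest through.
One completion order for the rest: T_b, T_c, T_e, T_a, T_h. Verifying each step:
  pool = (3, 0, 3)
  T_b: need (2, 0, 1) fits (3, 0, 3); releases (2, 3, 0), pool now (5, 3, 3)
  T_c: need (3, 1, 1) fits (5, 3, 3); releases (2, 0, 2), pool now (7, 3, 5)
  T_e: need (6, 2, 2) fits (7, 3, 5); releases (1, 1, 2), pool now (8, 4, 7)
  T_a: need (3, 2, 4) fits (8, 4, 7); releases (0, 1, 2), pool now (8, 5, 9)
  T_h: need (5, 1, 5) fits (8, 5, 9); releases (1, 1, 0), pool now (9, 6, 9)


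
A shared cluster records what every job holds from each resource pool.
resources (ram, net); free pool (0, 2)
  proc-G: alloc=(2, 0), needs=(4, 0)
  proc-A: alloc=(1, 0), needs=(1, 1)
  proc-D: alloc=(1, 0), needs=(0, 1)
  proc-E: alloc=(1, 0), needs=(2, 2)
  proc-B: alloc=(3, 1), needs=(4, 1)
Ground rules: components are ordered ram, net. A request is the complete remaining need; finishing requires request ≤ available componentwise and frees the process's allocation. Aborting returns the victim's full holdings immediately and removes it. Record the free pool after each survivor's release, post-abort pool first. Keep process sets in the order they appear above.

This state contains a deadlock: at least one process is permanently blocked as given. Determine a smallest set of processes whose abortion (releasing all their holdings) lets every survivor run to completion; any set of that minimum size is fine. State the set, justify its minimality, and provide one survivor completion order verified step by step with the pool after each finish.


The answer: abort proc-G.
Key observation: no ordering could ever have run proc-B before the abort of proc-G; with (2, 0) back in the pool it fits at step 3.
No smaller set exists: with zero aborts the deadlock remains.
Survivors finish in the order: proc-D, proc-E, proc-B, proc-A. Verifying each step (pool after the aborts first):
  pool = (2, 2)
  proc-D: need (0, 1) fits (2, 2); releases (1, 0), pool now (3, 2)
  proc-E: need (2, 2) fits (3, 2); releases (1, 0), pool now (4, 2)
  proc-B: need (4, 1) fits (4, 2); releases (3, 1), pool now (7, 3)
  proc-A: need (1, 1) fits (7, 3); releases (1, 0), pool now (8, 3)


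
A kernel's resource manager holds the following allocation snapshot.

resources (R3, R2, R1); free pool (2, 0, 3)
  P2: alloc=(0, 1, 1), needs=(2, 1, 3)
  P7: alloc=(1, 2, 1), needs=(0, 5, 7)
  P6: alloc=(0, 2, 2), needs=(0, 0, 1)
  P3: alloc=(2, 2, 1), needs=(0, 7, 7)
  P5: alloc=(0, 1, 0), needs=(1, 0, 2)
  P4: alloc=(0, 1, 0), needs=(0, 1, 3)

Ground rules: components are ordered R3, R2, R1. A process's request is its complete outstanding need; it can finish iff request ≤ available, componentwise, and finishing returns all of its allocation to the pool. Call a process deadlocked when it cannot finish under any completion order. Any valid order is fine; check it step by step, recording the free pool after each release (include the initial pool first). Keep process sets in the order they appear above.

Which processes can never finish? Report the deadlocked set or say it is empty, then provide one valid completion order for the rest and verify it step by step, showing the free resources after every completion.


The deadlocked set is P7 and P3.
Key observation: R1 is the bottleneck — with P6, P5, P2, P4 done the pool holds (2, 5, 6), short of every remaining need.
One completion order for the rest: P6, P5, P2, P4. Check, step by step:
  pool = (2, 0, 3)
  run P6 (needs (0, 0, 1), free (2, 0, 3)); after release of (0, 2, 2) the pool is (2, 2, 5)
  run P5 (needs (1, 0, 2), free (2, 2, 5)); after release of (0, 1, 0) the pool is (2, 3, 5)
  run P2 (needs (2, 1, 3), free (2, 3, 5)); after release of (0, 1, 1) the pool is (2, 4, 6)
  run P4 (needs (0, 1, 3), free (2, 4, 6)); after release of (0, 1, 0) the pool is (2, 5, 6)
The stuck group stays short no matter what:
  blocked: P7 wants (0, 5, 7), pool (2, 5, 6) — not enough R1
  blocked: P3 wants (0, 7, 7), pool (2, 5, 6) — not enough R2 and R1


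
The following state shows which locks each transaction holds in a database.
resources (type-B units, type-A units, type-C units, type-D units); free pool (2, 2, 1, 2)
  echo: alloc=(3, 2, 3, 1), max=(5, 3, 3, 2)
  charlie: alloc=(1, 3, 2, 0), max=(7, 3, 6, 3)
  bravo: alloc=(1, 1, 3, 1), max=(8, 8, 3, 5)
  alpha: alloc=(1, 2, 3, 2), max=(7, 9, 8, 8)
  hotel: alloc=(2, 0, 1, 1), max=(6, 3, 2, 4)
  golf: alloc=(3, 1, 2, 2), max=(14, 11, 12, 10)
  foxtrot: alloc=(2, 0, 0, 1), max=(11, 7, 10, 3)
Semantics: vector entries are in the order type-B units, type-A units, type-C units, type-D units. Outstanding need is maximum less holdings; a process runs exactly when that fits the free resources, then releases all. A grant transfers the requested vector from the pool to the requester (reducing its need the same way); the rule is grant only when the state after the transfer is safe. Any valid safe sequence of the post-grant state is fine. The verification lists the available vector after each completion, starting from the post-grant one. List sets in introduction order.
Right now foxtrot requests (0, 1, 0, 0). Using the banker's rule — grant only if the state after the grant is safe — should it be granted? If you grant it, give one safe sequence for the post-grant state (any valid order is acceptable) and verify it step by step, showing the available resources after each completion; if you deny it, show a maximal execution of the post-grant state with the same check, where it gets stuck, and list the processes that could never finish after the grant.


DENY — the pretend-granted state is unsafe.
Key observation: after echo, hotel, charlie the pool peaks at (8, 6, 7, 4), and each blocked process is short somewhere: bravo on type-A units; alpha on type-A units, type-D units; golf on type-B units, type-A units, type-C units, type-D units; foxtrot on type-B units, type-C units.
On the post-grant state, echo, hotel, charlie is a maximal run — nothing extends it. Check, step by step:
  pool = (2, 1, 1, 2)
  run echo (needs (2, 1, 0, 1), free (2, 1, 1, 2)); after release of (3, 2, 3, 1) the pool is (5, 3, 4, 3)
  run hotel (needs (4, 3, 1, 3), free (5, 3, 4, 3)); after release of (2, 0, 1, 1) the pool is (7, 3, 5, 4)
  run charlie (needs (6, 0, 4, 3), free (7, 3, 5, 4)); after release of (1, 3, 2, 0) the pool is (8, 6, 7, 4)
  bravo cannot run: need (7, 7, 0, 4) vs free (8, 6, 7, 4) (insufficient type-A units)
  alpha cannot run: need (6, 7, 5, 6) vs free (8, 6, 7, 4) (insufficient type-A units and type-D units)
  golf cannot run: need (11, 10, 10, 8) vs free (8, 6, 7, 4) (insufficient type-B units, type-A units, type-C units and type-D units)
  foxtrot cannot run: need (9, 6, 10, 2) vs free (8, 6, 7, 4) (insufficient type-B units and type-C units)
Post-grant, the permanently blocked set is bravo, alpha, golf and foxtrot.


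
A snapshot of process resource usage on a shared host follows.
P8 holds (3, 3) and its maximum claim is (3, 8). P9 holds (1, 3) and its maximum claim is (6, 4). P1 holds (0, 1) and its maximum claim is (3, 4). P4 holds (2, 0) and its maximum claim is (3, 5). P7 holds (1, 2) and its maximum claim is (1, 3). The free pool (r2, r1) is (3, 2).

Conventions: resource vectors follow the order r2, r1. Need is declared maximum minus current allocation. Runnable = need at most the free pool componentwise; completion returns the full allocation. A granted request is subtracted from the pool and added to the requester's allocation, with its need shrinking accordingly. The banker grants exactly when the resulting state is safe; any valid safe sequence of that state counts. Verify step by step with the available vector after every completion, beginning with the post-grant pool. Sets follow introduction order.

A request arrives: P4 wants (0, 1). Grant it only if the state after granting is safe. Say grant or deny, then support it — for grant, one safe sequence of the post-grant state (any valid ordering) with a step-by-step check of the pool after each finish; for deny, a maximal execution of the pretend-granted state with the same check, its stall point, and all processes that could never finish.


GRANT — the state after the grant stays safe, e.g. via P7, P1, P4, P9, P8.
Key observation: even at the reduced pool (3, 1), P7 fits immediately, so safety survives the grant.
Verifying the post-grant state step by step:
  pool = (3, 1)
  run P7 (needs (0, 1), free (3, 1)); after release of (1, 2) the pool is (4, 3)
  run P1 (needs (3, 3), free (4, 3)); after release of (0, 1) the pool is (4, 4)
  run P4 (needs (1, 4), free (4, 4)); after release of (2, 1) the pool is (6, 5)
  run P9 (needs (5, 1), free (6, 5)); after release of (1, 3) the pool is (7, 8)
  run P8 (needs (0, 5), free (7, 8)); after release of (3, 3) the pool is (10, 11)


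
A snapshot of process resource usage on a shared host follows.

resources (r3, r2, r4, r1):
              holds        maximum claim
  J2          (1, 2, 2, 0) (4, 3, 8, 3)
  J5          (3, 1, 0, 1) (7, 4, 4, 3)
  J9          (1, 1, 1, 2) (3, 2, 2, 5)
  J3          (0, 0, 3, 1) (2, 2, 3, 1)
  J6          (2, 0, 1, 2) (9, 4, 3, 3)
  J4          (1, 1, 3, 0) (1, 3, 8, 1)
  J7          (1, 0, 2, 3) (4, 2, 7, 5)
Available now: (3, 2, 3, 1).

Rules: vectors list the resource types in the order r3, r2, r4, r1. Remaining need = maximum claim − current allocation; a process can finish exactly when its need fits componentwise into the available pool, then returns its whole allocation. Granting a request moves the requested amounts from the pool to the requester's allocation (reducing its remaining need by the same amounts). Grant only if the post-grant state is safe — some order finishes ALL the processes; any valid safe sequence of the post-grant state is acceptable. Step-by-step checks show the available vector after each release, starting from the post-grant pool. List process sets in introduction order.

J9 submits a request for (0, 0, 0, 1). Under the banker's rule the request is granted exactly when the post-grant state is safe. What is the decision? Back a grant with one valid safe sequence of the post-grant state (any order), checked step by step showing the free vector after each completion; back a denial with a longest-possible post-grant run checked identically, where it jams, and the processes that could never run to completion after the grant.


DENY: after the grant no complete ordering would exist.
Key observation: after J3, J4 the pool peaks at (4, 3, 9, 1), and each blocked process is short somewhere: J2 on r1; J5 on r1; J9 on r1; J6 on r3, r2; J7 on r1.
After a pretend grant, a maximal execution: J3, J4 — then nothing else fits. Step-by-step check:
  pool = (3, 2, 3, 0)
  run J3 (needs (2, 2, 0, 0), free (3, 2, 3, 0)); after release of (0, 0, 3, 1) the pool is (3, 2, 6, 1)
  run J4 (needs (0, 2, 5, 1), free (3, 2, 6, 1)); after release of (1, 1, 3, 0) the pool is (4, 3, 9, 1)
  J2 cannot run: need (3, 1, 6, 3) vs free (4, 3, 9, 1) (insufficient r1)
  J5 cannot run: need (4, 3, 4, 2) vs free (4, 3, 9, 1) (insufficient r1)
  J9 cannot run: need (2, 1, 1, 2) vs free (4, 3, 9, 1) (insufficient r1)
  J6 cannot run: need (7, 4, 2, 1) vs free (4, 3, 9, 1) (insufficient r3 and r2)
  J7 cannot run: need (3, 2, 5, 2) vs free (4, 3, 9, 1) (insufficient r1)
Processes that could never finish after the grant: J2, J5, J9, J6 and J7.


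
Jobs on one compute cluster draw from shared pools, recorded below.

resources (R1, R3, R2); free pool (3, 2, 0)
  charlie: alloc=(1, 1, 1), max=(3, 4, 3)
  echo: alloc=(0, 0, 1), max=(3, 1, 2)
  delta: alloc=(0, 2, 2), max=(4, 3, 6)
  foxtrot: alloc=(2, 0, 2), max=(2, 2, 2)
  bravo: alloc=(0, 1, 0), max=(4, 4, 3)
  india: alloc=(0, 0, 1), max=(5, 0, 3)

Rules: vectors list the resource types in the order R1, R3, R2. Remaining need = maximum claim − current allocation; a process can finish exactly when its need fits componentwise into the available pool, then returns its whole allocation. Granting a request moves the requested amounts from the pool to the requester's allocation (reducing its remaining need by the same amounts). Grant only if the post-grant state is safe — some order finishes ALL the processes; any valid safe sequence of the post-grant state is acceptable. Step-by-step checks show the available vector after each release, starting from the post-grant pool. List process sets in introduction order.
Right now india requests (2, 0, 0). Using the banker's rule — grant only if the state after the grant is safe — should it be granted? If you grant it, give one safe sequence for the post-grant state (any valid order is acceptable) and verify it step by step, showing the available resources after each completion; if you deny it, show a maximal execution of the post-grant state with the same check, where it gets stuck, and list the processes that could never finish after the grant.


GRANT. The post-grant state is safe; one safe sequence: foxtrot, india, echo, delta, charlie, bravo.
Key observation: after the grant the pool drops to (1, 2, 0), which still lets foxtrot finish first and unwind the rest.
Step-by-step check of the post-grant state:
  pool = (1, 2, 0)
  foxtrot: need (0, 2, 0) fits (1, 2, 0); releases (2, 0, 2), pool now (3, 2, 2)
  india: need (3, 0, 2) fits (3, 2, 2); releases (2, 0, 1), pool now (5, 2, 3)
  echo: need (3, 1, 1) fits (5, 2, 3); releases (0, 0, 1), pool now (5, 2, 4)
  delta: need (4, 1, 4) fits (5, 2, 4); releases (0, 2, 2), pool now (5, 4, 6)
  charlie: need (2, 3, 2) fits (5, 4, 6); releases (1, 1, 1), pool now (6, 5, 7)
  bravo: need (4, 3, 3) fits (6, 5, 7); releases (0, 1, 0), pool now (6, 6, 7)


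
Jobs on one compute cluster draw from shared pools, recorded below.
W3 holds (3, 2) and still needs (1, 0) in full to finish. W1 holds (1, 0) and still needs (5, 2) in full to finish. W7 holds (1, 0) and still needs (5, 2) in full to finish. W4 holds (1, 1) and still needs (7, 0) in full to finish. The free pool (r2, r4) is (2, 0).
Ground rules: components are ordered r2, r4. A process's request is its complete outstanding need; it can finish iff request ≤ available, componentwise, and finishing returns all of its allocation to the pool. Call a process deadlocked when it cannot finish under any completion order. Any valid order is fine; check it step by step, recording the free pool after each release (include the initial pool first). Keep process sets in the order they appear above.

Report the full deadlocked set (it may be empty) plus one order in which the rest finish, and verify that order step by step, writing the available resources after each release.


The deadlocked set is empty.
Key observation: the pool covers W3 at once, and every later process fits after earlier releases.
One completion order for the rest: W3, W1, W7, W4. Check, step by step:
  pool = (2, 0)
  run W3 (needs (1, 0), free (2, 0)); after release of (3, 2) the pool is (5, 2)
  run W1 (needs (5, 2), free (5, 2)); after release of (1, 0) the pool is (6, 2)
  run W7 (needs (5, 2), free (6, 2)); after release of (1, 0) the pool is (7, 2)
  run W4 (needs (7, 0), free (7, 2)); after release of (1, 1) the pool is (8, 3)


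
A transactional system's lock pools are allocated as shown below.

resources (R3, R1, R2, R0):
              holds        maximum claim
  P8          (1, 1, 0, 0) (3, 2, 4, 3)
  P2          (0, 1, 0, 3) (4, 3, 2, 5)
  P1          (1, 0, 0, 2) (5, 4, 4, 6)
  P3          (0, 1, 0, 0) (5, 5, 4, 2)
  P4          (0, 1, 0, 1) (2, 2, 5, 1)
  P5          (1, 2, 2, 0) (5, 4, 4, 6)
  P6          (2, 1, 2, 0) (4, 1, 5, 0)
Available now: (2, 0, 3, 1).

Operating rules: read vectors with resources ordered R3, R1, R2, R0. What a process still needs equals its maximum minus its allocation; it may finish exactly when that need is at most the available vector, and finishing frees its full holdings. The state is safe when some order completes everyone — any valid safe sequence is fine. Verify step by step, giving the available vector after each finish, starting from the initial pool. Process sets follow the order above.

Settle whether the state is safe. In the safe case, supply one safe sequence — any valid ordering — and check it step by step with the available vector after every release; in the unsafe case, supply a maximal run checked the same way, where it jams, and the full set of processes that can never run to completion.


SAFE. One safe sequence: P6, P4, P2, P8, P3, P1, P5.
Key observation: P6 marks the first exact bind of the order: its need (2, 0, 3, 0) fits the free (2, 0, 3, 1) with zero slack on a requested resource.
Check, step by step:
  pool = (2, 0, 3, 1)
  P6: need (2, 0, 3, 0) fits (2, 0, 3, 1); releases (2, 1, 2, 0), pool now (4, 1, 5, 1)
  P4: need (2, 1, 5, 0) fits (4, 1, 5, 1); releases (0, 1, 0, 1), pool now (4, 2, 5, 2)
  P2: need (4, 2, 2, 2) fits (4, 2, 5, 2); releases (0, 1, 0, 3), pool now (4, 3, 5, 5)
  P8: need (2, 1, 4, 3) fits (4, 3, 5, 5); releases (1, 1, 0, 0), pool now (5, 4, 5, 5)
  P3: need (5, 4, 4, 2) fits (5, 4, 5, 5); releases (0, 1, 0, 0), pool now (5, 5, 5, 5)
  P1: need (4, 4, 4, 4) fits (5, 5, 5, 5); releases (1, 0, 0, 2), pool now (6, 5, 5, 7)
  P5: need (4, 2, 2, 6) fits (6, 5, 5, 7); releases (1, 2, 2, 0), pool now (7, 7, 7, 7)


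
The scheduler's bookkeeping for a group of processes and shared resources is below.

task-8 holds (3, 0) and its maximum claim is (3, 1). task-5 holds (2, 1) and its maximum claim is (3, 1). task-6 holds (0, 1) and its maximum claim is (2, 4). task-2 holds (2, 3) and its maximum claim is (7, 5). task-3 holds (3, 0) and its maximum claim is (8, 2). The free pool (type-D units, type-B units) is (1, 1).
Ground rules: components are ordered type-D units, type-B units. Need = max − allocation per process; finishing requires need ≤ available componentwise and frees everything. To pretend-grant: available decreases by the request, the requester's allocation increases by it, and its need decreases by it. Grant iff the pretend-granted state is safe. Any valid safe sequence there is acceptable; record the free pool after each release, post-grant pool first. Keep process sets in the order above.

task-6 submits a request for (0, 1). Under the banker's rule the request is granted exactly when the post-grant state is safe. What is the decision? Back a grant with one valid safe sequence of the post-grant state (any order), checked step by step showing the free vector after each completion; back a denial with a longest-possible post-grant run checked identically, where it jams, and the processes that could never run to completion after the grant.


DENY. Granting would leave the state unsafe.
Key observation: even finishing task-5, task-8 leaves just (6, 1) free — too little type-B units for any of the remaining processes.
On the post-grant state, task-5, task-8 is a maximal run — nothing extends it. Walking it through:
  pool = (1, 0)
  task-5 needs (1, 0) <= (1, 0) -> finishes; pool += (2, 1) = (3, 1)
  task-8 needs (0, 1) <= (3, 1) -> finishes; pool += (3, 0) = (6, 1)
  task-6 still needs (2, 2) but only (6, 1) is free — short on type-B units
  task-2 still needs (5, 2) but only (6, 1) is free — short on type-B units
  task-3 still needs (5, 2) but only (6, 1) is free — short on type-B units
Had the request been granted, task-6, task-2 and task-3 could never finish.
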